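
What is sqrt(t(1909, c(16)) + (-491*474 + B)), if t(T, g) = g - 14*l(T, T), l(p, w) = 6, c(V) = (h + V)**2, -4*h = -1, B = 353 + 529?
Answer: I*sqrt(3706751)/4 ≈ 481.32*I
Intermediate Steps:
B = 882
h = 1/4 (h = -1/4*(-1) = 1/4 ≈ 0.25000)
c(V) = (1/4 + V)**2
t(T, g) = -84 + g (t(T, g) = g - 14*6 = g - 84 = -84 + g)
sqrt(t(1909, c(16)) + (-491*474 + B)) = sqrt((-84 + (1 + 4*16)**2/16) + (-491*474 + 882)) = sqrt((-84 + (1 + 64)**2/16) + (-232734 + 882)) = sqrt((-84 + (1/16)*65**2) - 231852) = sqrt((-84 + (1/16)*4225) - 231852) = sqrt((-84 + 4225/16) - 231852) = sqrt(2881/16 - 231852) = sqrt(-3706751/16) = I*sqrt(3706751)/4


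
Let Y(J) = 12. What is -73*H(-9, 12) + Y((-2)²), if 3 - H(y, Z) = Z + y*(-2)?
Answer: 1983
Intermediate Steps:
H(y, Z) = 3 - Z + 2*y (H(y, Z) = 3 - (Z + y*(-2)) = 3 - (Z - 2*y) = 3 + (-Z + 2*y) = 3 - Z + 2*y)
-73*H(-9, 12) + Y((-2)²) = -73*(3 - 1*12 + 2*(-9)) + 12 = -73*(3 - 12 - 18) + 12 = -73*(-27) + 12 = 1971 + 12 = 1983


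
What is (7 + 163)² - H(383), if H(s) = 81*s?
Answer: -2123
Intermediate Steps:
(7 + 163)² - H(383) = (7 + 163)² - 81*383 = 170² - 1*31023 = 28900 - 31023 = -2123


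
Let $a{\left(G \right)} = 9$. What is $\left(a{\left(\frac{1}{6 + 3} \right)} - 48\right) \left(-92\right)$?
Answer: $3588$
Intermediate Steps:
$\left(a{\left(\frac{1}{6 + 3} \right)} - 48\right) \left(-92\right) = \left(9 - 48\right) \left(-92\right) = \left(-39\right) \left(-92\right) = 3588$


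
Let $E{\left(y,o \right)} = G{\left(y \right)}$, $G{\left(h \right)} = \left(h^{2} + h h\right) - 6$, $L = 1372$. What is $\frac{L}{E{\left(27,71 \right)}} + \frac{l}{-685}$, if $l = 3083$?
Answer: $- \frac{884174}{248655} \approx -3.5558$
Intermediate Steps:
$G{\left(h \right)} = -6 + 2 h^{2}$ ($G{\left(h \right)} = \left(h^{2} + h^{2}\right) - 6 = 2 h^{2} - 6 = -6 + 2 h^{2}$)
$E{\left(y,o \right)} = -6 + 2 y^{2}$
$\frac{L}{E{\left(27,71 \right)}} + \frac{l}{-685} = \frac{1372}{-6 + 2 \cdot 27^{2}} + \frac{3083}{-685} = \frac{1372}{-6 + 2 \cdot 729} + 3083 \left(- \frac{1}{685}\right) = \frac{1372}{-6 + 1458} - \frac{3083}{685} = \frac{1372}{1452} - \frac{3083}{685} = 1372 \cdot \frac{1}{1452} - \frac{3083}{685} = \frac{343}{363} - \frac{3083}{685} = - \frac{884174}{248655}$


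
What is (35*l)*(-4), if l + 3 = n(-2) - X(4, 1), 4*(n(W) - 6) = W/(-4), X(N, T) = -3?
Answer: -1715/2 ≈ -857.50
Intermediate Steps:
n(W) = 6 - W/16 (n(W) = 6 + (W/(-4))/4 = 6 + (W*(-¼))/4 = 6 + (-W/4)/4 = 6 - W/16)
l = 49/8 (l = -3 + ((6 - 1/16*(-2)) - 1*(-3)) = -3 + ((6 + ⅛) + 3) = -3 + (49/8 + 3) = -3 + 73/8 = 49/8 ≈ 6.1250)
(35*l)*(-4) = (35*(49/8))*(-4) = (1715/8)*(-4) = -1715/2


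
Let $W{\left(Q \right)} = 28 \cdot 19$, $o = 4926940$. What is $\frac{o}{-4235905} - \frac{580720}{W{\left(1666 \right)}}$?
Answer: $- \frac{17589256312}{16096439} \approx -1092.7$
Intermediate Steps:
$W{\left(Q \right)} = 532$
$\frac{o}{-4235905} - \frac{580720}{W{\left(1666 \right)}} = \frac{4926940}{-4235905} - \frac{580720}{532} = 4926940 \left(- \frac{1}{4235905}\right) - \frac{20740}{19} = - \frac{985388}{847181} - \frac{20740}{19} = - \frac{17589256312}{16096439}$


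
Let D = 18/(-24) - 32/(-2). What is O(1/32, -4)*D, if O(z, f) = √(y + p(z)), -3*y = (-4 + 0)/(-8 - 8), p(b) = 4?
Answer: 61*√141/24 ≈ 30.181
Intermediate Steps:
D = 61/4 (D = 18*(-1/24) - 32*(-½) = -¾ + 16 = 61/4 ≈ 15.250)
y = -1/12 (y = -(-4 + 0)/(3*(-8 - 8)) = -(-4)/(3*(-16)) = -(-4)*(-1)/(3*16) = -⅓*¼ = -1/12 ≈ -0.083333)
O(z, f) = √141/6 (O(z, f) = √(-1/12 + 4) = √(47/12) = √141/6)
O(1/32, -4)*D = (√141/6)*(61/4) = 61*√141/24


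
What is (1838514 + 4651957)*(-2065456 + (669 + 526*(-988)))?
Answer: -16774460037725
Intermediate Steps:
(1838514 + 4651957)*(-2065456 + (669 + 526*(-988))) = 6490471*(-2065456 + (669 - 519688)) = 6490471*(-2065456 - 519019) = 6490471*(-2584475) = -16774460037725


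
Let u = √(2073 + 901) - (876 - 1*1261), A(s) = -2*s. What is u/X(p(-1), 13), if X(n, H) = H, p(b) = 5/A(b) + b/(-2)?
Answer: 385/13 + √2974/13 ≈ 33.810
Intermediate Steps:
p(b) = -5/(2*b) - b/2 (p(b) = 5/((-2*b)) + b/(-2) = 5*(-1/(2*b)) + b*(-½) = -5/(2*b) - b/2)
u = 385 + √2974 (u = √2974 - (876 - 1261) = √2974 - 1*(-385) = √2974 + 385 = 385 + √2974 ≈ 439.53)
u/X(p(-1), 13) = (385 + √2974)/13 = (385 + √2974)*(1/13) = 385/13 + √2974/13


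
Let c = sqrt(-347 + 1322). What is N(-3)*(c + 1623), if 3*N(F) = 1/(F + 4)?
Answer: 541 + 5*sqrt(39)/3 ≈ 551.41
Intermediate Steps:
c = 5*sqrt(39) (c = sqrt(975) = 5*sqrt(39) ≈ 31.225)
N(F) = 1/(3*(4 + F)) (N(F) = 1/(3*(F + 4)) = 1/(3*(4 + F)))
N(-3)*(c + 1623) = (1/(3*(4 - 3)))*(5*sqrt(39) + 1623) = ((1/3)/1)*(1623 + 5*sqrt(39)) = ((1/3)*1)*(1623 + 5*sqrt(39)) = (1623 + 5*sqrt(39))/3 = 541 + 5*sqrt(39)/3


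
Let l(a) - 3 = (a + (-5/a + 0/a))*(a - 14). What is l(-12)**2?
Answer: 3330625/36 ≈ 92517.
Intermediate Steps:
l(a) = 3 + (-14 + a)*(a - 5/a) (l(a) = 3 + (a + (-5/a + 0/a))*(a - 14) = 3 + (a + (-5/a + 0))*(-14 + a) = 3 + (a - 5/a)*(-14 + a) = 3 + (-14 + a)*(a - 5/a))
l(-12)**2 = (-2 + (-12)**2 - 14*(-12) + 70/(-12))**2 = (-2 + 144 + 168 + 70*(-1/12))**2 = (-2 + 144 + 168 - 35/6)**2 = (1825/6)**2 = 3330625/36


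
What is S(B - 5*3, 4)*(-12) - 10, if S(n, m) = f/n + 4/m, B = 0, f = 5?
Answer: -18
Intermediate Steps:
S(n, m) = 4/m + 5/n (S(n, m) = 5/n + 4/m = 4/m + 5/n)
S(B - 5*3, 4)*(-12) - 10 = (4/4 + 5/(0 - 5*3))*(-12) - 10 = (4*(¼) + 5/(0 - 15))*(-12) - 10 = (1 + 5/(-15))*(-12) - 10 = (1 + 5*(-1/15))*(-12) - 10 = (1 - ⅓)*(-12) - 10 = (⅔)*(-12) - 10 = -8 - 10 = -18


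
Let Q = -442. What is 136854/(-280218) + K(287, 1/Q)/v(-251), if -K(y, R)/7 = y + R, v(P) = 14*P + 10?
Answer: 6145060301/72332111904 ≈ 0.084956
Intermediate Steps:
v(P) = 10 + 14*P
K(y, R) = -7*R - 7*y (K(y, R) = -7*(y + R) = -7*(R + y) = -7*R - 7*y)
136854/(-280218) + K(287, 1/Q)/v(-251) = 136854/(-280218) + (-7/(-442) - 7*287)/(10 + 14*(-251)) = 136854*(-1/280218) + (-7*(-1/442) - 2009)/(10 - 3514) = -22809/46703 + (7/442 - 2009)/(-3504) = -22809/46703 - 887971/442*(-1/3504) = -22809/46703 + 887971/1548768 = 6145060301/72332111904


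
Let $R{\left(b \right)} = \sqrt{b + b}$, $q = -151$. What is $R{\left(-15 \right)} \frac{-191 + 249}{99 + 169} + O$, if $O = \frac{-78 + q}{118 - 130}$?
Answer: $\frac{229}{12} + \frac{29 i \sqrt{30}}{134} \approx 19.083 + 1.1854 i$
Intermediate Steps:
$R{\left(b \right)} = \sqrt{2} \sqrt{b}$ ($R{\left(b \right)} = \sqrt{2 b} = \sqrt{2} \sqrt{b}$)
$O = \frac{229}{12}$ ($O = \frac{-78 - 151}{118 - 130} = - \frac{229}{-12} = \left(-229\right) \left(- \frac{1}{12}\right) = \frac{229}{12} \approx 19.083$)
$R{\left(-15 \right)} \frac{-191 + 249}{99 + 169} + O = \sqrt{2} \sqrt{-15} \frac{-191 + 249}{99 + 169} + \frac{229}{12} = \sqrt{2} i \sqrt{15} \cdot \frac{58}{268} + \frac{229}{12} = i \sqrt{30} \cdot 58 \cdot \frac{1}{268} + \frac{229}{12} = i \sqrt{30} \cdot \frac{29}{134} + \frac{229}{12} = \frac{29 i \sqrt{30}}{134} + \frac{229}{12} = \frac{229}{12} + \frac{29 i \sqrt{30}}{134}$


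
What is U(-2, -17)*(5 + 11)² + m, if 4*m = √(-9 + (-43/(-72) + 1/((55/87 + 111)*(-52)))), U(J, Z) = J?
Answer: -512 + I*√301382722693/757536 ≈ -512.0 + 0.7247*I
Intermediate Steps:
m = I*√301382722693/757536 (m = √(-9 + (-43/(-72) + 1/((55/87 + 111)*(-52))))/4 = √(-9 + (-43*(-1/72) - 1/52/(55*(1/87) + 111)))/4 = √(-9 + (43/72 - 1/52/(55/87 + 111)))/4 = √(-9 + (43/72 - 1/52/(9712/87)))/4 = √(-9 + (43/72 + (87/9712)*(-1/52)))/4 = √(-9 + (43/72 - 87/505024))/4 = √(-9 + 2713721/4545216)/4 = √(-38193223/4545216)/4 = (I*√301382722693/189384)/4 = I*√301382722693/757536 ≈ 0.7247*I)
U(-2, -17)*(5 + 11)² + m = -2*(5 + 11)² + I*√301382722693/757536 = -2*16² + I*√301382722693/757536 = -2*256 + I*√301382722693/757536 = -512 + I*√301382722693/757536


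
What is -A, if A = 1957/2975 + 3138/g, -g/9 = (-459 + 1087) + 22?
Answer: -14086/116025 ≈ -0.12140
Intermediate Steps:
g = -5850 (g = -9*((-459 + 1087) + 22) = -9*(628 + 22) = -9*650 = -5850)
A = 14086/116025 (A = 1957/2975 + 3138/(-5850) = 1957*(1/2975) + 3138*(-1/5850) = 1957/2975 - 523/975 = 14086/116025 ≈ 0.12140)
-A = -1*14086/116025 = -14086/116025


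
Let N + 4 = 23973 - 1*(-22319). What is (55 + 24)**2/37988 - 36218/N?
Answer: -135870747/219798568 ≈ -0.61816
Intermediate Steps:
N = 46288 (N = -4 + (23973 - 1*(-22319)) = -4 + (23973 + 22319) = -4 + 46292 = 46288)
(55 + 24)**2/37988 - 36218/N = (55 + 24)**2/37988 - 36218/46288 = 79**2*(1/37988) - 36218*1/46288 = 6241*(1/37988) - 18109/23144 = 6241/37988 - 18109/23144 = -135870747/219798568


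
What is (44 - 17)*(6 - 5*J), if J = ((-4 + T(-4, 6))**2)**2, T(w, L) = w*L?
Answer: -82978398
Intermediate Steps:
T(w, L) = L*w
J = 614656 (J = ((-4 + 6*(-4))**2)**2 = ((-4 - 24)**2)**2 = ((-28)**2)**2 = 784**2 = 614656)
(44 - 17)*(6 - 5*J) = (44 - 17)*(6 - 5*614656) = 27*(6 - 3073280) = 27*(-3073274) = -82978398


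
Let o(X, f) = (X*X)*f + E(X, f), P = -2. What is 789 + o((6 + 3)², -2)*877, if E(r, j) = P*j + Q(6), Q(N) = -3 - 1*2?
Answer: -11508082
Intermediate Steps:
Q(N) = -5 (Q(N) = -3 - 2 = -5)
E(r, j) = -5 - 2*j (E(r, j) = -2*j - 5 = -5 - 2*j)
o(X, f) = -5 - 2*f + f*X² (o(X, f) = (X*X)*f + (-5 - 2*f) = X²*f + (-5 - 2*f) = f*X² + (-5 - 2*f) = -5 - 2*f + f*X²)
789 + o((6 + 3)², -2)*877 = 789 + (-5 - 2*(-2) - 2*(6 + 3)⁴)*877 = 789 + (-5 + 4 - 2*(9²)²)*877 = 789 + (-5 + 4 - 2*81²)*877 = 789 + (-5 + 4 - 2*6561)*877 = 789 + (-5 + 4 - 13122)*877 = 789 - 13123*877 = 789 - 11508871 = -11508082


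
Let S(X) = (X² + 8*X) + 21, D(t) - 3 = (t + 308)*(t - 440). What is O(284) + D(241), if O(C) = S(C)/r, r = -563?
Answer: -61589573/563 ≈ -1.0940e+5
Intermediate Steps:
D(t) = 3 + (-440 + t)*(308 + t) (D(t) = 3 + (t + 308)*(t - 440) = 3 + (308 + t)*(-440 + t) = 3 + (-440 + t)*(308 + t))
S(X) = 21 + X² + 8*X
O(C) = -21/563 - 8*C/563 - C²/563 (O(C) = (21 + C² + 8*C)/(-563) = (21 + C² + 8*C)*(-1/563) = -21/563 - 8*C/563 - C²/563)
O(284) + D(241) = (-21/563 - 8/563*284 - 1/563*284²) + (-135517 + 241² - 132*241) = (-21/563 - 2272/563 - 1/563*80656) + (-135517 + 58081 - 31812) = (-21/563 - 2272/563 - 80656/563) - 109248 = -82949/563 - 109248 = -61589573/563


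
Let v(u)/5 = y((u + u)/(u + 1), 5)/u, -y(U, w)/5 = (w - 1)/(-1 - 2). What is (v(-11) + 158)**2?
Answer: 26152996/1089 ≈ 24016.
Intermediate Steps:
y(U, w) = -5/3 + 5*w/3 (y(U, w) = -5*(w - 1)/(-1 - 2) = -5*(-1 + w)/(-3) = -5*(-1 + w)*(-1)/3 = -5*(1/3 - w/3) = -5/3 + 5*w/3)
v(u) = 100/(3*u) (v(u) = 5*((-5/3 + (5/3)*5)/u) = 5*((-5/3 + 25/3)/u) = 5*(20/(3*u)) = 100/(3*u))
(v(-11) + 158)**2 = ((100/3)/(-11) + 158)**2 = ((100/3)*(-1/11) + 158)**2 = (-100/33 + 158)**2 = (5114/33)**2 = 26152996/1089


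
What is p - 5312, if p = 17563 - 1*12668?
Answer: -417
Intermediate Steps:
p = 4895 (p = 17563 - 12668 = 4895)
p - 5312 = 4895 - 5312 = -417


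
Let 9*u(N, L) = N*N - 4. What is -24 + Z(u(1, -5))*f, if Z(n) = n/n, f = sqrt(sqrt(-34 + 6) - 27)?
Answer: -24 + sqrt(-27 + 2*I*sqrt(7)) ≈ -23.493 + 5.2208*I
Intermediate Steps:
u(N, L) = -4/9 + N**2/9 (u(N, L) = (N*N - 4)/9 = (N**2 - 4)/9 = (-4 + N**2)/9 = -4/9 + N**2/9)
f = sqrt(-27 + 2*I*sqrt(7)) (f = sqrt(sqrt(-28) - 27) = sqrt(2*I*sqrt(7) - 27) = sqrt(-27 + 2*I*sqrt(7)) ≈ 0.50677 + 5.2208*I)
Z(n) = 1
-24 + Z(u(1, -5))*f = -24 + 1*sqrt(-27 + 2*I*sqrt(7)) = -24 + sqrt(-27 + 2*I*sqrt(7))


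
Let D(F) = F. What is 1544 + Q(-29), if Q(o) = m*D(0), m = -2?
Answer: 1544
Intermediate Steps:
Q(o) = 0 (Q(o) = -2*0 = 0)
1544 + Q(-29) = 1544 + 0 = 1544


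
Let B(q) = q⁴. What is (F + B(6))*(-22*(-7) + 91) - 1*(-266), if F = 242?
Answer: 377076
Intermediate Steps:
(F + B(6))*(-22*(-7) + 91) - 1*(-266) = (242 + 6⁴)*(-22*(-7) + 91) - 1*(-266) = (242 + 1296)*(154 + 91) + 266 = 1538*245 + 266 = 376810 + 266 = 377076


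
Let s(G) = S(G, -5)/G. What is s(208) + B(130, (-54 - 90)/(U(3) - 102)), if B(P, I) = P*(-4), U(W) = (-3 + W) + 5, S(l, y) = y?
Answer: -108165/208 ≈ -520.02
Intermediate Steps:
U(W) = 2 + W
B(P, I) = -4*P
s(G) = -5/G
s(208) + B(130, (-54 - 90)/(U(3) - 102)) = -5/208 - 4*130 = -5*1/208 - 520 = -5/208 - 520 = -108165/208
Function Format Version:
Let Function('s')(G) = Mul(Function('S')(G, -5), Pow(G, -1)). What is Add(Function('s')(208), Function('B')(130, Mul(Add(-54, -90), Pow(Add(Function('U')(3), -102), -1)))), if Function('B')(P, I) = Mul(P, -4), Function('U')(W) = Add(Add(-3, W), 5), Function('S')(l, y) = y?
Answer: Rational(-108165, 208) ≈ -520.02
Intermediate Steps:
Function('U')(W) = Add(2, W)
Function('B')(P, I) = Mul(-4, P)
Function('s')(G) = Mul(-5, Pow(G, -1))
Add(Function('s')(208), Function('B')(130, Mul(Add(-54, -90), Pow(Add(Function('U')(3), -102), -1)))) = Add(Mul(-5, Pow(208, -1)), Mul(-4, 130)) = Add(Mul(-5, Rational(1, 208)), -520) = Add(Rational(-5, 208), -520) = Rational(-108165, 208)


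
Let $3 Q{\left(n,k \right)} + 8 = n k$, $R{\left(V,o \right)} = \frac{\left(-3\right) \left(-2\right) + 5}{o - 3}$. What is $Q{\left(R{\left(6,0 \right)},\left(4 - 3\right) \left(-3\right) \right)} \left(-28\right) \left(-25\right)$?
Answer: $700$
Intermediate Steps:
$R{\left(V,o \right)} = \frac{11}{-3 + o}$ ($R{\left(V,o \right)} = \frac{6 + 5}{-3 + o} = \frac{11}{-3 + o}$)
$Q{\left(n,k \right)} = - \frac{8}{3} + \frac{k n}{3}$ ($Q{\left(n,k \right)} = - \frac{8}{3} + \frac{n k}{3} = - \frac{8}{3} + \frac{k n}{3}$)
$Q{\left(R{\left(6,0 \right)},\left(4 - 3\right) \left(-3\right) \right)} \left(-28\right) \left(-25\right) = \left(- \frac{8}{3} + \frac{\left(4 - 3\right) \left(-3\right) \frac{11}{-3 + 0}}{3}\right) \left(-28\right) \left(-25\right) = \left(- \frac{8}{3} + \frac{1 \left(-3\right) \frac{11}{-3}}{3}\right) \left(-28\right) \left(-25\right) = \left(- \frac{8}{3} + \frac{1}{3} \left(-3\right) 11 \left(- \frac{1}{3}\right)\right) \left(-28\right) \left(-25\right) = \left(- \frac{8}{3} + \frac{1}{3} \left(-3\right) \left(- \frac{11}{3}\right)\right) \left(-28\right) \left(-25\right) = \left(- \frac{8}{3} + \frac{11}{3}\right) \left(-28\right) \left(-25\right) = 1 \left(-28\right) \left(-25\right) = \left(-28\right) \left(-25\right) = 700$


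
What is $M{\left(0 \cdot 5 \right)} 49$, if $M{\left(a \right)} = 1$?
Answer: $49$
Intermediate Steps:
$M{\left(0 \cdot 5 \right)} 49 = 1 \cdot 49 = 49$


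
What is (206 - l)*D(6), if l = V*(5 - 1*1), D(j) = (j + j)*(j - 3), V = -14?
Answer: 9432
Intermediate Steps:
D(j) = 2*j*(-3 + j) (D(j) = (2*j)*(-3 + j) = 2*j*(-3 + j))
l = -56 (l = -14*(5 - 1*1) = -14*(5 - 1) = -14*4 = -56)
(206 - l)*D(6) = (206 - 1*(-56))*(2*6*(-3 + 6)) = (206 + 56)*(2*6*3) = 262*36 = 9432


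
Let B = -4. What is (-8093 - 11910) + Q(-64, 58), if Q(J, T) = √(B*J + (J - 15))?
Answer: -20003 + √177 ≈ -19990.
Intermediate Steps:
Q(J, T) = √(-15 - 3*J) (Q(J, T) = √(-4*J + (J - 15)) = √(-4*J + (-15 + J)) = √(-15 - 3*J))
(-8093 - 11910) + Q(-64, 58) = (-8093 - 11910) + √(-15 - 3*(-64)) = -20003 + √(-15 + 192) = -20003 + √177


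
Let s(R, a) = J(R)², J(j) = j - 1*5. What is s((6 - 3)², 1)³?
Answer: 4096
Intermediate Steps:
J(j) = -5 + j (J(j) = j - 5 = -5 + j)
s(R, a) = (-5 + R)²
s((6 - 3)², 1)³ = ((-5 + (6 - 3)²)²)³ = ((-5 + 3²)²)³ = ((-5 + 9)²)³ = (4²)³ = 16³ = 4096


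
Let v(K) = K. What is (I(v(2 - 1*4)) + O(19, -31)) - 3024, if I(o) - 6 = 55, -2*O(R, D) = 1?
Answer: -5927/2 ≈ -2963.5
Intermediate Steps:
O(R, D) = -½ (O(R, D) = -½*1 = -½)
I(o) = 61 (I(o) = 6 + 55 = 61)
(I(v(2 - 1*4)) + O(19, -31)) - 3024 = (61 - ½) - 3024 = 121/2 - 3024 = -5927/2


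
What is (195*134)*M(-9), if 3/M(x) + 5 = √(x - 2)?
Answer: -21775/2 - 4355*I*√11/2 ≈ -10888.0 - 7222.0*I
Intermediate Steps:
M(x) = 3/(-5 + √(-2 + x)) (M(x) = 3/(-5 + √(x - 2)) = 3/(-5 + √(-2 + x)))
(195*134)*M(-9) = (195*134)*(3/(-5 + √(-2 - 9))) = 26130*(3/(-5 + √(-11))) = 26130*(3/(-5 + I*√11)) = 78390/(-5 + I*√11)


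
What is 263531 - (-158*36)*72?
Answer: 673067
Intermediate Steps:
263531 - (-158*36)*72 = 263531 - (-5688)*72 = 263531 - 1*(-409536) = 263531 + 409536 = 673067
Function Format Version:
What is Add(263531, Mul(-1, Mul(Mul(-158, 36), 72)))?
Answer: 673067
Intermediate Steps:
Add(263531, Mul(-1, Mul(Mul(-158, 36), 72))) = Add(263531, Mul(-1, Mul(-5688, 72))) = Add(263531, Mul(-1, -409536)) = Add(263531, 409536) = 673067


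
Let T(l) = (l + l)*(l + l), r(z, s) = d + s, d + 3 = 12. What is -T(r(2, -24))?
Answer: -900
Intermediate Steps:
d = 9 (d = -3 + 12 = 9)
r(z, s) = 9 + s
T(l) = 4*l**2 (T(l) = (2*l)*(2*l) = 4*l**2)
-T(r(2, -24)) = -4*(9 - 24)**2 = -4*(-15)**2 = -4*225 = -1*900 = -900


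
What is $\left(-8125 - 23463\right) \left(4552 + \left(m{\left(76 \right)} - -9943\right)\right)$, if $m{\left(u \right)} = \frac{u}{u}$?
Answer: $-457899648$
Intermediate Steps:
$m{\left(u \right)} = 1$
$\left(-8125 - 23463\right) \left(4552 + \left(m{\left(76 \right)} - -9943\right)\right) = \left(-8125 - 23463\right) \left(4552 + \left(1 - -9943\right)\right) = - 31588 \left(4552 + \left(1 + 9943\right)\right) = - 31588 \left(4552 + 9944\right) = \left(-31588\right) 14496 = -457899648$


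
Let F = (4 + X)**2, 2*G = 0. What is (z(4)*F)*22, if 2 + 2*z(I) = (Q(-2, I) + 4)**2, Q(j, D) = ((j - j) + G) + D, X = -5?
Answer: 682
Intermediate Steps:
G = 0 (G = (1/2)*0 = 0)
Q(j, D) = D (Q(j, D) = ((j - j) + 0) + D = (0 + 0) + D = 0 + D = D)
z(I) = -1 + (4 + I)**2/2 (z(I) = -1 + (I + 4)**2/2 = -1 + (4 + I)**2/2)
F = 1 (F = (4 - 5)**2 = (-1)**2 = 1)
(z(4)*F)*22 = ((-1 + (4 + 4)**2/2)*1)*22 = ((-1 + (1/2)*8**2)*1)*22 = ((-1 + (1/2)*64)*1)*22 = ((-1 + 32)*1)*22 = (31*1)*22 = 31*22 = 682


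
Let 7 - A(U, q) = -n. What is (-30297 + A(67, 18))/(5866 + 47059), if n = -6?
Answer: -30296/52925 ≈ -0.57243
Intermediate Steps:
A(U, q) = 1 (A(U, q) = 7 - (-1)*(-6) = 7 - 1*6 = 7 - 6 = 1)
(-30297 + A(67, 18))/(5866 + 47059) = (-30297 + 1)/(5866 + 47059) = -30296/52925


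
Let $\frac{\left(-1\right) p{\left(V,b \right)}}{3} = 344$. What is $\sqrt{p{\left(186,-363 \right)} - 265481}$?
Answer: $13 i \sqrt{1577} \approx 516.25 i$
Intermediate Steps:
$p{\left(V,b \right)} = -1032$ ($p{\left(V,b \right)} = \left(-3\right) 344 = -1032$)
$\sqrt{p{\left(186,-363 \right)} - 265481} = \sqrt{-1032 - 265481} = \sqrt{-266513} = 13 i \sqrt{1577}$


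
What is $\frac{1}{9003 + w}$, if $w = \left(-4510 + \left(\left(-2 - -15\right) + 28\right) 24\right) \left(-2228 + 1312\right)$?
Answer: $\frac{1}{3238819} \approx 3.0875 \cdot 10^{-7}$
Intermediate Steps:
$w = 3229816$ ($w = \left(-4510 + \left(\left(-2 + 15\right) + 28\right) 24\right) \left(-916\right) = \left(-4510 + \left(13 + 28\right) 24\right) \left(-916\right) = \left(-4510 + 41 \cdot 24\right) \left(-916\right) = \left(-4510 + 984\right) \left(-916\right) = \left(-3526\right) \left(-916\right) = 3229816$)
$\frac{1}{9003 + w} = \frac{1}{9003 + 3229816} = \frac{1}{3238819}$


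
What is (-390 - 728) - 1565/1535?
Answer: -343539/307 ≈ -1119.0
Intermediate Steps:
(-390 - 728) - 1565/1535 = -1118 - 1565*1/1535 = -1118 - 313/307 = -343539/307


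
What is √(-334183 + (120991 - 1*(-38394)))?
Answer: 9*I*√2158 ≈ 418.09*I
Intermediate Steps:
√(-334183 + (120991 - 1*(-38394))) = √(-334183 + (120991 + 38394)) = √(-334183 + 159385) = √(-174798) = 9*I*√2158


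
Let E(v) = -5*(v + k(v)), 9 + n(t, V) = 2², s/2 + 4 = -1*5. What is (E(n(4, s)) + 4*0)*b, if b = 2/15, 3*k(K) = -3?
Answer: 4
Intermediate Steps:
s = -18 (s = -8 + 2*(-1*5) = -8 + 2*(-5) = -8 - 10 = -18)
k(K) = -1 (k(K) = (⅓)*(-3) = -1)
n(t, V) = -5 (n(t, V) = -9 + 2² = -9 + 4 = -5)
E(v) = 5 - 5*v (E(v) = -5*(v - 1) = -5*(-1 + v) = 5 - 5*v)
b = 2/15 (b = 2*(1/15) = 2/15 ≈ 0.13333)
(E(n(4, s)) + 4*0)*b = ((5 - 5*(-5)) + 4*0)*(2/15) = ((5 + 25) + 0)*(2/15) = (30 + 0)*(2/15) = 30*(2/15) = 4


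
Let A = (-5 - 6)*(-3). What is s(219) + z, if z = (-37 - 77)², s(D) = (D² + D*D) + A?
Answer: 108951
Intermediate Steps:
A = 33 (A = -11*(-3) = 33)
s(D) = 33 + 2*D² (s(D) = (D² + D*D) + 33 = (D² + D²) + 33 = 2*D² + 33 = 33 + 2*D²)
z = 12996 (z = (-114)² = 12996)
s(219) + z = (33 + 2*219²) + 12996 = (33 + 2*47961) + 12996 = (33 + 95922) + 12996 = 95955 + 12996 = 108951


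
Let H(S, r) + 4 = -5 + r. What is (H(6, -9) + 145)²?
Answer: 16129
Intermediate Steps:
H(S, r) = -9 + r (H(S, r) = -4 + (-5 + r) = -9 + r)
(H(6, -9) + 145)² = ((-9 - 9) + 145)² = (-18 + 145)² = 127² = 16129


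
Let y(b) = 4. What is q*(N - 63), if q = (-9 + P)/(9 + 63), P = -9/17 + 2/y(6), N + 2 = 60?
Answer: 1535/2448 ≈ 0.62704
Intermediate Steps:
N = 58 (N = -2 + 60 = 58)
P = -1/34 (P = -9/17 + 2/4 = -9*1/17 + 2*(1/4) = -9/17 + 1/2 = -1/34 ≈ -0.029412)
q = -307/2448 (q = (-9 - 1/34)/(9 + 63) = -307/34/72 = -307/34*1/72 = -307/2448 ≈ -0.12541)
q*(N - 63) = -307*(58 - 63)/2448 = -307/2448*(-5) = 1535/2448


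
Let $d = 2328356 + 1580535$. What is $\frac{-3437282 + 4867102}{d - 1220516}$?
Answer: $\frac{285964}{537675} \approx 0.53185$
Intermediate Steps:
$d = 3908891$
$\frac{-3437282 + 4867102}{d - 1220516} = \frac{-3437282 + 4867102}{3908891 - 1220516} = \frac{1429820}{2688375} = 1429820 \cdot \frac{1}{2688375} = \frac{285964}{537675}$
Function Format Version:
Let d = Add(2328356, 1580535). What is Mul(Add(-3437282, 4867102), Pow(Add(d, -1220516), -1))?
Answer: Rational(285964, 537675) ≈ 0.53185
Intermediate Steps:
d = 3908891
Mul(Add(-3437282, 4867102), Pow(Add(d, -1220516), -1)) = Mul(Add(-3437282, 4867102), Pow(Add(3908891, -1220516), -1)) = Mul(1429820, Pow(2688375, -1)) = Mul(1429820, Rational(1, 2688375)) = Rational(285964, 537675)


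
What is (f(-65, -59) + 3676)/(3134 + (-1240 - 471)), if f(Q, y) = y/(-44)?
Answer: 161803/62612 ≈ 2.5842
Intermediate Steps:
f(Q, y) = -y/44 (f(Q, y) = y*(-1/44) = -y/44)
(f(-65, -59) + 3676)/(3134 + (-1240 - 471)) = (-1/44*(-59) + 3676)/(3134 + (-1240 - 471)) = (59/44 + 3676)/(3134 - 1711) = (161803/44)/1423 = (161803/44)*(1/1423) = 161803/62612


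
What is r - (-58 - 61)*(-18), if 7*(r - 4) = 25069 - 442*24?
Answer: -505/7 ≈ -72.143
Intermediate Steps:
r = 14489/7 (r = 4 + (25069 - 442*24)/7 = 4 + (25069 - 1*10608)/7 = 4 + (25069 - 10608)/7 = 4 + (1/7)*14461 = 4 + 14461/7 = 14489/7 ≈ 2069.9)
r - (-58 - 61)*(-18) = 14489/7 - (-58 - 61)*(-18) = 14489/7 - (-119)*(-18) = 14489/7 - 1*2142 = 14489/7 - 2142 = -505/7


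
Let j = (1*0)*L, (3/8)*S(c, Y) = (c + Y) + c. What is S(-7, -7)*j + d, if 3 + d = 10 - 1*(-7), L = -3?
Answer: 14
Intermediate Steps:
S(c, Y) = 8*Y/3 + 16*c/3 (S(c, Y) = 8*((c + Y) + c)/3 = 8*((Y + c) + c)/3 = 8*(Y + 2*c)/3 = 8*Y/3 + 16*c/3)
d = 14 (d = -3 + (10 - 1*(-7)) = -3 + (10 + 7) = -3 + 17 = 14)
j = 0 (j = (1*0)*(-3) = 0*(-3) = 0)
S(-7, -7)*j + d = ((8/3)*(-7) + (16/3)*(-7))*0 + 14 = (-56/3 - 112/3)*0 + 14 = -56*0 + 14 = 0 + 14 = 14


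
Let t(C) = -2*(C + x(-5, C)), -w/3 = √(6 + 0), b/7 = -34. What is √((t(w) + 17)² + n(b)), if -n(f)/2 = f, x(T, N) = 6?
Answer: √(717 + 60*√6) ≈ 29.393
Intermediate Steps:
b = -238 (b = 7*(-34) = -238)
w = -3*√6 (w = -3*√(6 + 0) = -3*√6 ≈ -7.3485)
t(C) = -12 - 2*C (t(C) = -2*(C + 6) = -2*(6 + C) = -12 - 2*C)
n(f) = -2*f
√((t(w) + 17)² + n(b)) = √(((-12 - (-6)*√6) + 17)² - 2*(-238)) = √(((-12 + 6*√6) + 17)² + 476) = √((5 + 6*√6)² + 476) = √(476 + (5 + 6*√6)²)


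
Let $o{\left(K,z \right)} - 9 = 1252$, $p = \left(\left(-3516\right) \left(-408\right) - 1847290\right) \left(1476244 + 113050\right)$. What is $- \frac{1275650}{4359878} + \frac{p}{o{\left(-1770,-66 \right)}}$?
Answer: $- \frac{1430040355454965617}{2748903079} \approx -5.2022 \cdot 10^{8}$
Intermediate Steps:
$p = -656000170028$ ($p = \left(1434528 - 1847290\right) 1589294 = \left(-412762\right) 1589294 = -656000170028$)
$o{\left(K,z \right)} = 1261$ ($o{\left(K,z \right)} = 9 + 1252 = 1261$)
$- \frac{1275650}{4359878} + \frac{p}{o{\left(-1770,-66 \right)}} = - \frac{1275650}{4359878} - \frac{656000170028}{1261} = \left(-1275650\right) \frac{1}{4359878} - \frac{656000170028}{1261} = - \frac{637825}{2179939} - \frac{656000170028}{1261} = - \frac{1430040355454965617}{2748903079}$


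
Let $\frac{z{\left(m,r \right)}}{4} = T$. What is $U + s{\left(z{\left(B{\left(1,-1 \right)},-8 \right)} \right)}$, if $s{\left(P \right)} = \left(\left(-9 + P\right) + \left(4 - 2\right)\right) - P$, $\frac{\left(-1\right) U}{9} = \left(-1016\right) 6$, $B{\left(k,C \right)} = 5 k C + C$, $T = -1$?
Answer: $54857$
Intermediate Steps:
$B{\left(k,C \right)} = C + 5 C k$ ($B{\left(k,C \right)} = 5 C k + C = C + 5 C k$)
$z{\left(m,r \right)} = -4$ ($z{\left(m,r \right)} = 4 \left(-1\right) = -4$)
$U = 54864$ ($U = - 9 \left(\left(-1016\right) 6\right) = \left(-9\right) \left(-6096\right) = 54864$)
$s{\left(P \right)} = -7$ ($s{\left(P \right)} = \left(\left(-9 + P\right) + 2\right) - P = \left(-7 + P\right) - P = -7$)
$U + s{\left(z{\left(B{\left(1,-1 \right)},-8 \right)} \right)} = 54864 - 7 = 54857$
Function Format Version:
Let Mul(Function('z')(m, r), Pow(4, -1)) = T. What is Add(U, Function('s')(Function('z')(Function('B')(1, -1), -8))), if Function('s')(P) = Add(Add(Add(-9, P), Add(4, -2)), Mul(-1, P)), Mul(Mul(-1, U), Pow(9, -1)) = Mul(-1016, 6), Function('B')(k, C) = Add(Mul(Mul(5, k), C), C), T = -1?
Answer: 54857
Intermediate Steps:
Function('B')(k, C) = Add(C, Mul(5, C, k)) (Function('B')(k, C) = Add(Mul(5, C, k), C) = Add(C, Mul(5, C, k)))
Function('z')(m, r) = -4 (Function('z')(m, r) = Mul(4, -1) = -4)
U = 54864 (U = Mul(-9, Mul(-1016, 6)) = Mul(-9, -6096) = 54864)
Function('s')(P) = -7 (Function('s')(P) = Add(Add(Add(-9, P), 2), Mul(-1, P)) = Add(Add(-7, P), Mul(-1, P)) = -7)
Add(U, Function('s')(Function('z')(Function('B')(1, -1), -8))) = Add(54864, -7) = 54857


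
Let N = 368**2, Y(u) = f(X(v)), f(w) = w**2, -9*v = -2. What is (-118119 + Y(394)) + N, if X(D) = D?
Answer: 1401709/81 ≈ 17305.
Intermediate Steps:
v = 2/9 (v = -1/9*(-2) = 2/9 ≈ 0.22222)
Y(u) = 4/81 (Y(u) = (2/9)**2 = 4/81)
N = 135424
(-118119 + Y(394)) + N = (-118119 + 4/81) + 135424 = -9567635/81 + 135424 = 1401709/81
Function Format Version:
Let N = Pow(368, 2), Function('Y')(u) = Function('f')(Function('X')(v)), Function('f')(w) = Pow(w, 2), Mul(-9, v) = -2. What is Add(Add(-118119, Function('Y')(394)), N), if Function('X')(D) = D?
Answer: Rational(1401709, 81) ≈ 17305.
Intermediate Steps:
v = Rational(2, 9) (v = Mul(Rational(-1, 9), -2) = Rational(2, 9) ≈ 0.22222)
Function('Y')(u) = Rational(4, 81) (Function('Y')(u) = Pow(Rational(2, 9), 2) = Rational(4, 81))
N = 135424
Add(Add(-118119, Function('Y')(394)), N) = Add(Add(-118119, Rational(4, 81)), 135424) = Add(Rational(-9567635, 81), 135424) = Rational(1401709, 81)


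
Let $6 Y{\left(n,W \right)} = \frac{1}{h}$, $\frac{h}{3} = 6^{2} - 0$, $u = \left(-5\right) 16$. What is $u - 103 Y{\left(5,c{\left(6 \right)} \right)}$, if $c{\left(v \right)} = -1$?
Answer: $- \frac{51943}{648} \approx -80.159$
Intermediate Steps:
$u = -80$
$h = 108$ ($h = 3 \left(6^{2} - 0\right) = 3 \left(36 + 0\right) = 3 \cdot 36 = 108$)
$Y{\left(n,W \right)} = \frac{1}{648}$ ($Y{\left(n,W \right)} = \frac{1}{6 \cdot 108} = \frac{1}{6} \cdot \frac{1}{108} = \frac{1}{648}$)
$u - 103 Y{\left(5,c{\left(6 \right)} \right)} = -80 - \frac{103}{648} = - \frac{51943}{648}$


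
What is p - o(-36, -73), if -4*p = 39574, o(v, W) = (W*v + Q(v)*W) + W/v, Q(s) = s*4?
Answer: -829279/36 ≈ -23036.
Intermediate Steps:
Q(s) = 4*s
o(v, W) = W/v + 5*W*v (o(v, W) = (W*v + (4*v)*W) + W/v = (W*v + 4*W*v) + W/v = 5*W*v + W/v = W/v + 5*W*v)
p = -19787/2 (p = -¼*39574 = -19787/2 ≈ -9893.5)
p - o(-36, -73) = -19787/2 - (-73/(-36) + 5*(-73)*(-36)) = -19787/2 - (-73*(-1/36) + 13140) = -19787/2 - (73/36 + 13140) = -19787/2 - 1*473113/36 = -19787/2 - 473113/36 = -829279/36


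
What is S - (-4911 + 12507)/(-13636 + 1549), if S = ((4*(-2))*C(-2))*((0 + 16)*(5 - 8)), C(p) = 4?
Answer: 2063692/1343 ≈ 1536.6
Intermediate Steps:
S = 1536 (S = ((4*(-2))*4)*((0 + 16)*(5 - 8)) = (-8*4)*(16*(-3)) = -32*(-48) = 1536)
S - (-4911 + 12507)/(-13636 + 1549) = 1536 - (-4911 + 12507)/(-13636 + 1549) = 1536 - 7596/(-12087) = 1536 - 7596*(-1)/12087 = 1536 - 1*(-844/1343) = 1536 + 844/1343 = 2063692/1343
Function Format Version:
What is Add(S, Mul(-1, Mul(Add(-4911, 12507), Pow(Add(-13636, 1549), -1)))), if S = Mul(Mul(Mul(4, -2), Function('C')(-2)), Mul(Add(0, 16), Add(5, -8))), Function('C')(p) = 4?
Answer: Rational(2063692, 1343) ≈ 1536.6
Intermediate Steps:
S = 1536 (S = Mul(Mul(Mul(4, -2), 4), Mul(Add(0, 16), Add(5, -8))) = Mul(Mul(-8, 4), Mul(16, -3)) = Mul(-32, -48) = 1536)
Add(S, Mul(-1, Mul(Add(-4911, 12507), Pow(Add(-13636, 1549), -1)))) = Add(1536, Mul(-1, Mul(Add(-4911, 12507), Pow(Add(-13636, 1549), -1)))) = Add(1536, Mul(-1, Mul(7596, Pow(-12087, -1)))) = Add(1536, Mul(-1, Mul(7596, Rational(-1, 12087)))) = Add(1536, Mul(-1, Rational(-844, 1343))) = Add(1536, Rational(844, 1343)) = Rational(2063692, 1343)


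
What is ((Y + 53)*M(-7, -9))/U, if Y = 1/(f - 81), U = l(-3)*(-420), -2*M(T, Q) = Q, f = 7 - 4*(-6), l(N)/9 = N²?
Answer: -883/126000 ≈ -0.0070079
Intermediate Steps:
l(N) = 9*N²
f = 31 (f = 7 + 24 = 31)
M(T, Q) = -Q/2
U = -34020 (U = (9*(-3)²)*(-420) = (9*9)*(-420) = 81*(-420) = -34020)
Y = -1/50 (Y = 1/(31 - 81) = 1/(-50) = -1/50 ≈ -0.020000)
((Y + 53)*M(-7, -9))/U = ((-1/50 + 53)*(-½*(-9)))/(-34020) = ((2649/50)*(9/2))*(-1/34020) = (23841/100)*(-1/34020) = -883/126000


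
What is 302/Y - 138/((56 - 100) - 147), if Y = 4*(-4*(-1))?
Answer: 29945/1528 ≈ 19.598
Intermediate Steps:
Y = 16 (Y = 4*4 = 16)
302/Y - 138/((56 - 100) - 147) = 302/16 - 138/((56 - 100) - 147) = 302*(1/16) - 138/(-44 - 147) = 151/8 - 138/(-191) = 151/8 - 138*(-1/191) = 151/8 + 138/191 = 29945/1528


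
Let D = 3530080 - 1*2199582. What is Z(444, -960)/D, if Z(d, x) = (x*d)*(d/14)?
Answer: -47312640/4656743 ≈ -10.160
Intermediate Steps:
Z(d, x) = x*d²/14 (Z(d, x) = (d*x)*(d*(1/14)) = (d*x)*(d/14) = x*d²/14)
D = 1330498 (D = 3530080 - 2199582 = 1330498)
Z(444, -960)/D = ((1/14)*(-960)*444²)/1330498 = ((1/14)*(-960)*197136)*(1/1330498) = -94625280/7*1/1330498 = -47312640/4656743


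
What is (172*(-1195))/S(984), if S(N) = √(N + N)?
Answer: -51385*√123/123 ≈ -4633.2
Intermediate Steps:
S(N) = √2*√N (S(N) = √(2*N) = √2*√N)
(172*(-1195))/S(984) = (172*(-1195))/((√2*√984)) = -205540*√123/492 = -51385*√123/123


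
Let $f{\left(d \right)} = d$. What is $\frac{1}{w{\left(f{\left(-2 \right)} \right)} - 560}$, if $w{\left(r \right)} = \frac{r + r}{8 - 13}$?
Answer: $- \frac{5}{2796} \approx -0.0017883$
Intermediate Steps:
$w{\left(r \right)} = - \frac{2 r}{5}$ ($w{\left(r \right)} = \frac{2 r}{-5} = 2 r \left(- \frac{1}{5}\right) = - \frac{2 r}{5}$)
$\frac{1}{w{\left(f{\left(-2 \right)} \right)} - 560} = \frac{1}{\left(- \frac{2}{5}\right) \left(-2\right) - 560} = \frac{1}{\frac{4}{5} - 560} = \frac{1}{- \frac{2796}{5}} = - \frac{5}{2796}$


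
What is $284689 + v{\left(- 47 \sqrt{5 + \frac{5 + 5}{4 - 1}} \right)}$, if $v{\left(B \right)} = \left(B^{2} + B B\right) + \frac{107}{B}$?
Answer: $\frac{964517}{3} - \frac{107 \sqrt{3}}{235} \approx 3.2151 \cdot 10^{5}$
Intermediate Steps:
$v{\left(B \right)} = 2 B^{2} + \frac{107}{B}$ ($v{\left(B \right)} = \left(B^{2} + B^{2}\right) + \frac{107}{B} = 2 B^{2} + \frac{107}{B}$)
$284689 + v{\left(- 47 \sqrt{5 + \frac{5 + 5}{4 - 1}} \right)} = 284689 + \frac{107 + 2 \left(- 47 \sqrt{5 + \frac{5 + 5}{4 - 1}}\right)^{3}}{\left(-47\right) \sqrt{5 + \frac{5 + 5}{4 - 1}}} = 284689 + \frac{107 + 2 \left(- 47 \sqrt{5 + \frac{10}{3}}\right)^{3}}{\left(-47\right) \sqrt{5 + \frac{10}{3}}} = 284689 + \frac{107 + 2 \left(- 47 \sqrt{\frac{25}{3}}\right)^{3}}{\left(-47\right) \sqrt{\frac{25}{3}}} = 284689 + \frac{107 + 2 \left(- 47 \frac{5 \sqrt{3}}{3}\right)^{3}}{\left(-47\right) \frac{5 \sqrt{3}}{3}} = 284689 + \frac{107 + 2 \left(- \frac{235 \sqrt{3}}{3}\right)^{3}}{\left(- \frac{235}{3}\right) \sqrt{3}} = 284689 + - \frac{\sqrt{3}}{235} \left(107 + 2 \left(- \frac{12977875 \sqrt{3}}{9}\right)\right) = 284689 + - \frac{\sqrt{3}}{235} \left(107 - \frac{25955750 \sqrt{3}}{9}\right) = 284689 - \frac{\sqrt{3} \left(107 - \frac{25955750 \sqrt{3}}{9}\right)}{235}$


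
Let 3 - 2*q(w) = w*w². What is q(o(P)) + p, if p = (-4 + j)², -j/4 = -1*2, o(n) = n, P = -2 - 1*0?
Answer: 43/2 ≈ 21.500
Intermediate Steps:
P = -2 (P = -2 + 0 = -2)
j = 8 (j = -(-4)*2 = -4*(-2) = 8)
p = 16 (p = (-4 + 8)² = 4² = 16)
q(w) = 3/2 - w³/2 (q(w) = 3/2 - w*w²/2 = 3/2 - w³/2)
q(o(P)) + p = (3/2 - ½*(-2)³) + 16 = (3/2 - ½*(-8)) + 16 = (3/2 + 4) + 16 = 11/2 + 16 = 43/2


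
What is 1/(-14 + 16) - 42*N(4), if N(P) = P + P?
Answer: -671/2 ≈ -335.50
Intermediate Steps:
N(P) = 2*P
1/(-14 + 16) - 42*N(4) = 1/(-14 + 16) - 84*4 = 1/2 - 42*8 = ½ - 336 = -671/2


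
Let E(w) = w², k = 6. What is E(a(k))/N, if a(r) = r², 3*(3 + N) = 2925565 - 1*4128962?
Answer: -1944/601703 ≈ -0.0032308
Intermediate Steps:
N = -1203406/3 (N = -3 + (2925565 - 1*4128962)/3 = -3 + (2925565 - 4128962)/3 = -3 + (⅓)*(-1203397) = -3 - 1203397/3 = -1203406/3 ≈ -4.0114e+5)
E(a(k))/N = (6²)²/(-1203406/3) = 36²*(-3/1203406) = 1296*(-3/1203406) = -1944/601703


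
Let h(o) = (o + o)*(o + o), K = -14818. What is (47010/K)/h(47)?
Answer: -23505/65465924 ≈ -0.00035904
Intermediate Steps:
h(o) = 4*o² (h(o) = (2*o)*(2*o) = 4*o²)
(47010/K)/h(47) = (47010/(-14818))/((4*47²)) = (47010*(-1/14818))/((4*2209)) = -23505/7409/8836 = -23505/7409*1/8836 = -23505/65465924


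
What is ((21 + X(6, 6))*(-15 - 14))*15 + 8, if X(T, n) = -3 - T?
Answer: -5212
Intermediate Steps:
((21 + X(6, 6))*(-15 - 14))*15 + 8 = ((21 + (-3 - 1*6))*(-15 - 14))*15 + 8 = ((21 + (-3 - 6))*(-29))*15 + 8 = ((21 - 9)*(-29))*15 + 8 = (12*(-29))*15 + 8 = -348*15 + 8 = -5220 + 8 = -5212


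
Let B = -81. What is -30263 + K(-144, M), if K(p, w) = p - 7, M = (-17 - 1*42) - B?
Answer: -30414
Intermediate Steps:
M = 22 (M = (-17 - 1*42) - 1*(-81) = (-17 - 42) + 81 = -59 + 81 = 22)
K(p, w) = -7 + p
-30263 + K(-144, M) = -30263 + (-7 - 144) = -30263 - 151 = -30414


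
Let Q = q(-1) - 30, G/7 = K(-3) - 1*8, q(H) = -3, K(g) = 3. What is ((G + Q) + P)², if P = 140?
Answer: 5184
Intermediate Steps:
G = -35 (G = 7*(3 - 1*8) = 7*(3 - 8) = 7*(-5) = -35)
Q = -33 (Q = -3 - 30 = -33)
((G + Q) + P)² = ((-35 - 33) + 140)² = (-68 + 140)² = 72² = 5184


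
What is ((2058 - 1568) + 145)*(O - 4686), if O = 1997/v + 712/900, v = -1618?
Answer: -216674651867/72810 ≈ -2.9759e+6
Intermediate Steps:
O = -161321/364050 (O = 1997/(-1618) + 712/900 = 1997*(-1/1618) + 712*(1/900) = -1997/1618 + 178/225 = -161321/364050 ≈ -0.44313)
((2058 - 1568) + 145)*(O - 4686) = ((2058 - 1568) + 145)*(-161321/364050 - 4686) = (490 + 145)*(-1706099621/364050) = 635*(-1706099621/364050) = -216674651867/72810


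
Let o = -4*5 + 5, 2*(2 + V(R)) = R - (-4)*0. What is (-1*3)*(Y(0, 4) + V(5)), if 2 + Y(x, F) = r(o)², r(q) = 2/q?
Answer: 667/150 ≈ 4.4467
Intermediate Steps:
V(R) = -2 + R/2 (V(R) = -2 + (R - (-4)*0)/2 = -2 + (R - 1*0)/2 = -2 + (R + 0)/2 = -2 + R/2)
o = -15 (o = -20 + 5 = -15)
Y(x, F) = -446/225 (Y(x, F) = -2 + (2/(-15))² = -2 + (2*(-1/15))² = -2 + (-2/15)² = -2 + 4/225 = -446/225)
(-1*3)*(Y(0, 4) + V(5)) = (-1*3)*(-446/225 + (-2 + (½)*5)) = -3*(-446/225 + (-2 + 5/2)) = -3*(-446/225 + ½) = -3*(-667/450) = 667/150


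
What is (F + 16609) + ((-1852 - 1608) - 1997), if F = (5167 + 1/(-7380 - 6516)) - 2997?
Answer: 185122511/13896 ≈ 13322.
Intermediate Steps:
F = 30154319/13896 (F = (5167 + 1/(-13896)) - 2997 = (5167 - 1/13896) - 2997 = 71800631/13896 - 2997 = 30154319/13896 ≈ 2170.0)
(F + 16609) + ((-1852 - 1608) - 1997) = (30154319/13896 + 16609) + ((-1852 - 1608) - 1997) = 260952983/13896 + (-3460 - 1997) = 260952983/13896 - 5457 = 185122511/13896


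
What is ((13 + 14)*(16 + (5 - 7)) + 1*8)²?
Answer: 148996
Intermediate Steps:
((13 + 14)*(16 + (5 - 7)) + 1*8)² = (27*(16 - 2) + 8)² = (27*14 + 8)² = (378 + 8)² = 386² = 148996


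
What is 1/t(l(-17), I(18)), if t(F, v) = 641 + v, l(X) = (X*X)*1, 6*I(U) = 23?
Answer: 6/3869 ≈ 0.0015508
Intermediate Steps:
I(U) = 23/6 (I(U) = (1/6)*23 = 23/6)
l(X) = X**2 (l(X) = X**2*1 = X**2)
1/t(l(-17), I(18)) = 1/(641 + 23/6) = 1/(3869/6) = 6/3869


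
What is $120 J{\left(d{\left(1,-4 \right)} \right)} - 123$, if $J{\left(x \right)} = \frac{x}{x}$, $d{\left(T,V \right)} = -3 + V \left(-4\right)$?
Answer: $-3$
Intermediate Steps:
$d{\left(T,V \right)} = -3 - 4 V$
$J{\left(x \right)} = 1$
$120 J{\left(d{\left(1,-4 \right)} \right)} - 123 = 120 \cdot 1 - 123 = 120 - 123 = -3$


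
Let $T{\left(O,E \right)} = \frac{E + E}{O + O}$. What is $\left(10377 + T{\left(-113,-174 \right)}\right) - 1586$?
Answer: $\frac{993557}{113} \approx 8792.5$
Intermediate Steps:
$T{\left(O,E \right)} = \frac{E}{O}$ ($T{\left(O,E \right)} = \frac{2 E}{2 O} = 2 E \frac{1}{2 O} = \frac{E}{O}$)
$\left(10377 + T{\left(-113,-174 \right)}\right) - 1586 = \left(10377 - \frac{174}{-113}\right) - 1586 = \left(10377 - - \frac{174}{113}\right) - 1586 = \left(10377 + \frac{174}{113}\right) - 1586 = \frac{1172775}{113} - 1586 = \frac{993557}{113}$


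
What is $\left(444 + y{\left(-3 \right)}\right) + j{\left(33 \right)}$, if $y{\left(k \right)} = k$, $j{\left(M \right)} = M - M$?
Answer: $441$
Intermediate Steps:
$j{\left(M \right)} = 0$
$\left(444 + y{\left(-3 \right)}\right) + j{\left(33 \right)} = \left(444 - 3\right) + 0 = 441 + 0 = 441$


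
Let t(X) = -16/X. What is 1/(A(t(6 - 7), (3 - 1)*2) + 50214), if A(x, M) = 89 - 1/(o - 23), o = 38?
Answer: 15/754544 ≈ 1.9880e-5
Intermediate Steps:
A(x, M) = 1334/15 (A(x, M) = 89 - 1/(38 - 23) = 89 - 1/15 = 1334/15)
1/(A(t(6 - 7), (3 - 1)*2) + 50214) = 1/(1334/15 + 50214) = 1/(754544/15) = 15/754544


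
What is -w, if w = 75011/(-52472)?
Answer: 75011/52472 ≈ 1.4295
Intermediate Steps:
w = -75011/52472 (w = 75011*(-1/52472) = -75011/52472 ≈ -1.4295)
-w = -1*(-75011/52472) = 75011/52472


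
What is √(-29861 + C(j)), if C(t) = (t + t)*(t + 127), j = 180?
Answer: √80659 ≈ 284.01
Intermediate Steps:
C(t) = 2*t*(127 + t) (C(t) = (2*t)*(127 + t) = 2*t*(127 + t))
√(-29861 + C(j)) = √(-29861 + 2*180*(127 + 180)) = √(-29861 + 2*180*307) = √(-29861 + 110520) = √80659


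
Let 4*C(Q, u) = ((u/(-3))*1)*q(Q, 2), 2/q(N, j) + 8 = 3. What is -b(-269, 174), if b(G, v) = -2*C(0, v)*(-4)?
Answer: -232/5 ≈ -46.400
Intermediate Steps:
q(N, j) = -⅖ (q(N, j) = 2/(-8 + 3) = 2/(-5) = 2*(-⅕) = -⅖)
C(Q, u) = u/30 (C(Q, u) = (((u/(-3))*1)*(-⅖))/4 = (((u*(-⅓))*1)*(-⅖))/4 = ((-u/3*1)*(-⅖))/4 = (-u/3*(-⅖))/4 = (2*u/15)/4 = u/30)
b(G, v) = 4*v/15 (b(G, v) = -v/15*(-4) = 4*v/15)
-b(-269, 174) = -4*174/15 = -1*232/5 = -232/5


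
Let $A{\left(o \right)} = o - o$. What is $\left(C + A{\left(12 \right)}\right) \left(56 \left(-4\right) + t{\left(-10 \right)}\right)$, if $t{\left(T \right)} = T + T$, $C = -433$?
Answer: $105652$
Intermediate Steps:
$t{\left(T \right)} = 2 T$
$A{\left(o \right)} = 0$
$\left(C + A{\left(12 \right)}\right) \left(56 \left(-4\right) + t{\left(-10 \right)}\right) = \left(-433 + 0\right) \left(56 \left(-4\right) + 2 \left(-10\right)\right) = - 433 \left(-224 - 20\right) = \left(-433\right) \left(-244\right) = 105652$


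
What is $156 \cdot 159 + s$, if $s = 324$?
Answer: $25128$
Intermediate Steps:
$156 \cdot 159 + s = 156 \cdot 159 + 324 = 24804 + 324 = 25128$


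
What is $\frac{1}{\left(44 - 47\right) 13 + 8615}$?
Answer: $\frac{1}{8576} \approx 0.0001166$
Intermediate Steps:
$\frac{1}{\left(44 - 47\right) 13 + 8615} = \frac{1}{\left(-3\right) 13 + 8615} = \frac{1}{-39 + 8615} = \frac{1}{8576}$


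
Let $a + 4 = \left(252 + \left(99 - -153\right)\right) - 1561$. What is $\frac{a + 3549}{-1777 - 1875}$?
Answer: $- \frac{622}{913} \approx -0.68127$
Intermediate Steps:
$a = -1061$ ($a = -4 + \left(\left(252 + \left(99 - -153\right)\right) - 1561\right) = -4 + \left(\left(252 + \left(99 + 153\right)\right) - 1561\right) = -4 + \left(\left(252 + 252\right) - 1561\right) = -4 + \left(504 - 1561\right) = -4 - 1057 = -1061$)
$\frac{a + 3549}{-1777 - 1875} = \frac{-1061 + 3549}{-1777 - 1875} = \frac{2488}{-3652} = 2488 \left(- \frac{1}{3652}\right) = - \frac{622}{913}$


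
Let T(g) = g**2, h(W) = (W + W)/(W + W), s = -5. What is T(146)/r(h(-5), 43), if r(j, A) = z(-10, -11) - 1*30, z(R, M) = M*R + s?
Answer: 21316/75 ≈ 284.21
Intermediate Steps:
z(R, M) = -5 + M*R (z(R, M) = M*R - 5 = -5 + M*R)
h(W) = 1 (h(W) = (2*W)/((2*W)) = (2*W)*(1/(2*W)) = 1)
r(j, A) = 75 (r(j, A) = (-5 - 11*(-10)) - 1*30 = (-5 + 110) - 30 = 105 - 30 = 75)
T(146)/r(h(-5), 43) = 146**2/75 = 21316*(1/75) = 21316/75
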